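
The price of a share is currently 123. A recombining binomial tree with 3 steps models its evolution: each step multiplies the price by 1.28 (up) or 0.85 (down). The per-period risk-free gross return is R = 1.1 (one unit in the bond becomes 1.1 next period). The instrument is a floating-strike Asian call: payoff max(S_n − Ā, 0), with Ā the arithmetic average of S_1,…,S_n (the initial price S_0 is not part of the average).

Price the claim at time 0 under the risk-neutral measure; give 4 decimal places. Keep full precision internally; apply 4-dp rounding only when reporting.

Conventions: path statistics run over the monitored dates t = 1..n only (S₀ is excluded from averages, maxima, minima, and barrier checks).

price = 14.1053

With p* = (R−d)/(u−d) = 0.5814, sum probability × payoff across the paths and divide by R^3.
Enumerate all 2^3 = 8 price paths (U = up ×1.28, D = down ×0.85); each path with k up-moves has probability p*^k·(1−p*)^(3−k).
DDD: Ā=89.6516, payoff=0.0000, prob=0.073352
UDD: Ā=135.0048, payoff=0.0000, prob=0.101878
DUD: Ā=117.3748, payoff=0.0000, prob=0.101878
UUD: Ā=176.7526, payoff=0.0000, prob=0.141497
DDU: Ā=102.3893, payoff=11.3611, prob=0.101878
UDU: Ā=154.1862, payoff=17.1085, prob=0.141497
DUU: Ā=136.5562, payoff=34.7385, prob=0.141497
UUU: Ā=205.6376, payoff=52.3121, prob=0.196524
Price = Σ prob·payoff / R^3 = 18.774186 / 1.331000 = 14.1053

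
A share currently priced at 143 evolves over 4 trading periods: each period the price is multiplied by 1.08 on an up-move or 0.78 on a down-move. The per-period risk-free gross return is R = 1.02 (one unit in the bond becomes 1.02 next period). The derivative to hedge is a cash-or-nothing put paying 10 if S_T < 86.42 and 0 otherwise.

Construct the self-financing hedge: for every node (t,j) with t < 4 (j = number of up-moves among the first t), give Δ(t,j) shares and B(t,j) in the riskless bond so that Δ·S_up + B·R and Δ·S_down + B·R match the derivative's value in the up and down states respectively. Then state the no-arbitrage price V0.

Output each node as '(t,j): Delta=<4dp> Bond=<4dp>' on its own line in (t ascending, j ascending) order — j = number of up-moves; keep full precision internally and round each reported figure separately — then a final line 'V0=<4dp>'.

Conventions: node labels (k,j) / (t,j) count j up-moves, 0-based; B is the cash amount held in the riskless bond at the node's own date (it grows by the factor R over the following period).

(0,0): Delta=-0.0211 Bond=3.2667
(1,0): Delta=-0.0919 Bond=11.2325
(1,1): Delta=-0.0083 Bond=1.3569
(2,0): Delta=-0.3005 Bond=29.6040
(2,1): Delta=-0.0543 Bond=6.9204
(2,2): Delta=0.0000 Bond=0.0000
(3,0): Delta=0.0000 Bond=9.8039
(3,1): Delta=-0.3548 Bond=35.2941
(3,2): Delta=0.0000 Bond=0.0000
(3,3): Delta=0.0000 Bond=0.0000
V0=0.2513

Since d<R<u, set p* = (R−d)/(u−d) = 0.8000; price each node as the discounted p*-expectation of its children.
Expiry values: V(4,0)=10.0000, V(4,1)=10.0000, V(4,2)=0.0000, V(4,3)=0.0000, V(4,4)=0.0000
  t=3,j=0: stock 67.8609 → up 73.2898 (V=10.0000), down 52.9315 (V=10.0000). Price 9.8039; hedge Δ=0.0000, bond B=9.8039.
  t=3,j=1: stock 93.9613 → up 101.4782 (V=0.0000), down 73.2898 (V=10.0000). Price 1.9608; hedge Δ=-0.3548, bond B=35.2941.
  t=3,j=2: stock 130.1003 → up 140.5083 (V=0.0000), down 101.4782 (V=0.0000). Price 0.0000; hedge Δ=0.0000, bond B=0.0000.
  t=3,j=3: stock 180.1388 → up 194.5499 (V=0.0000), down 140.5083 (V=0.0000). Price 0.0000; hedge Δ=0.0000, bond B=0.0000.
  t=2,j=0: stock 87.0012 → up 93.9613 (V=1.9608), down 67.8609 (V=9.8039). Price 3.4602; hedge Δ=-0.3005, bond B=29.6040.
  t=2,j=1: stock 120.4632 → up 130.1003 (V=0.0000), down 93.9613 (V=1.9608). Price 0.3845; hedge Δ=-0.0543, bond B=6.9204.
  t=2,j=2: stock 166.7952 → up 180.1388 (V=0.0000), down 130.1003 (V=0.0000). Price 0.0000; hedge Δ=0.0000, bond B=0.0000.
  t=1,j=0: stock 111.5400 → up 120.4632 (V=0.3845), down 87.0012 (V=3.4602). Price 0.9800; hedge Δ=-0.0919, bond B=11.2325.
  t=1,j=1: stock 154.4400 → up 166.7952 (V=0.0000), down 120.4632 (V=0.3845). Price 0.0754; hedge Δ=-0.0083, bond B=1.3569.
  t=0,j=0: stock 143.0000 → up 154.4400 (V=0.0754), down 111.5400 (V=0.9800). Price 0.2513; hedge Δ=-0.0211, bond B=3.2667.
As a check, the time-0 holding Δ(0,0)·S0 + B(0,0) comes to 0.2513 — exactly V0.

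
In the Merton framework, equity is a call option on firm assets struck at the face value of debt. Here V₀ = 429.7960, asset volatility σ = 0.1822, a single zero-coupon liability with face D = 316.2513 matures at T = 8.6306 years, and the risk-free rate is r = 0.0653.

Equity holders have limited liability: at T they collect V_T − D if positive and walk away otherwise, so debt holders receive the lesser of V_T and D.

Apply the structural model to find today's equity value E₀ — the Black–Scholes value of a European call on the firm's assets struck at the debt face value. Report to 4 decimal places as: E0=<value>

E0=252.9640

Apply the equity-as-call identities (strike 316.2513, horizon 8.6306 years):
d₁ = [ln(V₀/D) + (r + σ²/2)T] / (σ√T)
   = [ln(429.7960/316.2513) + (0.0653 + 0.5·0.1822²)·8.6306] / (0.1822·√8.6306)
   = [0.306774 + 0.706833] / 0.535265 = 1.893653
d₂ = d₁ − σ√T = 1.893653 − 0.535265 = 1.358388
N(d₁) = 0.970864,  N(d₂) = 0.912830,  e^(−rT) = 0.569169
E₀ = V₀·N(d₁) − D·e^(−rT)·N(d₂)
   = 429.7960·0.970864 − 316.2513·0.569169·0.912830 = 252.963967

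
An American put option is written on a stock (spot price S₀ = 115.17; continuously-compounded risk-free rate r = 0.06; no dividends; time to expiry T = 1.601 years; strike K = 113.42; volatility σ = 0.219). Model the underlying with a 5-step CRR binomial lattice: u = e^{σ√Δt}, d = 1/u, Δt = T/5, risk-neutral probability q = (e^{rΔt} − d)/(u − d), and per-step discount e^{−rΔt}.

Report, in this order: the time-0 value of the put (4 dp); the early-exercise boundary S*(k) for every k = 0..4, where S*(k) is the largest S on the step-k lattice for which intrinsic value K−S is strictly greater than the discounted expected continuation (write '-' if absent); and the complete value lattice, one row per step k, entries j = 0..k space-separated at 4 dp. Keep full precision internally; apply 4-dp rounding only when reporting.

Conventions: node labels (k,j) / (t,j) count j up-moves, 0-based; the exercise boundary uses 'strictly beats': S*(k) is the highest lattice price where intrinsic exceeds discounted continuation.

Δt=0.32020, u=1.13193, d=0.88345, q=0.54712, disc=e^(-rΔt)=0.98097
k=5 terminal: V=max(K-S,0) → 51.4413 34.0089 11.6734 0.0000 0.0000 0.0000
k=4: j=0 S=70.1555 intr=43.2645 cont=41.1063 V=43.2645[EX]; j=1 S=89.8877 intr=23.5323 cont=21.3740 V=23.5323[EX]; j=2 S=115.1700 intr=0.0000 cont=5.1860 V=5.1860[hold]; j=3 S=147.5633 intr=0.0000 cont=0.0000 V=0.0000[hold]; j=4 S=189.0676 intr=0.0000 cont=0.0000 V=0.0000[hold]  S*(4)=89.8877
k=3: j=0 S=79.4111 intr=34.0089 cont=31.8507 V=34.0089[EX]; j=1 S=101.7466 intr=11.6734 cont=13.2378 V=13.2378[hold]; j=2 S=130.3643 intr=0.0000 cont=2.3039 V=2.3039[hold]; j=3 S=167.0312 intr=0.0000 cont=0.0000 V=0.0000[hold]  S*(3)=79.4111
k=2: j=0 S=89.8877 intr=23.5323 cont=22.2137 V=23.5323[EX]; j=1 S=115.1700 intr=0.0000 cont=7.1176 V=7.1176[hold]; j=2 S=147.5633 intr=0.0000 cont=1.0235 V=1.0235[hold]  S*(2)=89.8877
k=1: j=0 S=101.7466 intr=11.6734 cont=14.2745 V=14.2745[hold]; j=1 S=130.3643 intr=0.0000 cont=3.7114 V=3.7114[hold]  S*(1)=-
k=0: j=0 S=115.1700 intr=0.0000 cont=8.3335 V=8.3335[hold]  S*(0)=-

price = 8.3335
boundary = - - 89.8877 79.4111 89.8877
tree:
8.3335
14.2745 3.7114
23.5323 7.1176 1.0235
34.0089 13.2378 2.3039 0.0000
43.2645 23.5323 5.1860 0.0000 0.0000
51.4413 34.0089 11.6734 0.0000 0.0000 0.0000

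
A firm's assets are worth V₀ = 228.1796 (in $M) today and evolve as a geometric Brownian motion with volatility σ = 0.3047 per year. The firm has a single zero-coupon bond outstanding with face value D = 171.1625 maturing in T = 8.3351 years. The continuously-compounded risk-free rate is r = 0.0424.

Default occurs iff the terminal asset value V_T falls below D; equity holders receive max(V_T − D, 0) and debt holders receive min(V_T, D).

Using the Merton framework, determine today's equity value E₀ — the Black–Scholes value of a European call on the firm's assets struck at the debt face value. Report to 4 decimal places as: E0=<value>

With assets at 228.1796 and a single debt payment of 171.1625 at 8.3351 years:
d₁ = [ln(V₀/D) + (r + σ²/2)T] / (σ√T)
   = [ln(228.1796/171.1625) + (0.0424 + 0.5·0.3047²)·8.3351] / (0.3047·√8.3351)
   = [0.287520 + 0.740332] / 0.879686 = 1.168430
d₂ = d₁ − σ√T = 1.168430 − 0.879686 = 0.288744
N(d₁) = 0.878683,  N(d₂) = 0.613611,  e^(−rT) = 0.702290
E₀ = V₀·N(d₁) − D·e^(−rT)·N(d₂)
   = 228.1796·0.878683 − 171.1625·0.702290·0.613611 = 126.737990

E0=126.7380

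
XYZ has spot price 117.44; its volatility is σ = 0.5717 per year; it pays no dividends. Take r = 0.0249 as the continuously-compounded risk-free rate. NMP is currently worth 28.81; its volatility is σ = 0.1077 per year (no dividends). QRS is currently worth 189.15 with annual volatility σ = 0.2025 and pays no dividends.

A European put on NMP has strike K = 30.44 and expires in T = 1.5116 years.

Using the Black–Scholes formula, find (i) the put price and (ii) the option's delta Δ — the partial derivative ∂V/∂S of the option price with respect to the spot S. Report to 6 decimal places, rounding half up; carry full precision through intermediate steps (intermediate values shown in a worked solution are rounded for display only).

σ√T = 0.1077·√1.5116 = 0.132414
d₁ = (ln(S/K) + (r+σ²/2)T) / (σ√T) = (ln(28.81/30.44) + (0.0249+0.1077²/2)·1.5116) / 0.132414 = (-0.055035 + 0.046406) / 0.132414 = -0.065170
d₂ = d₁ − σ√T = -0.065170 − 0.132414 = -0.197584
e^{−rT} = 0.963061
N(−d₁) = 0.525981,  N(−d₂) = 0.578315
Put price V = K·e^{−rT}·N(−d₂) − S·N(−d₁) = 16.953623 − 15.153501 = 1.800122
Δ = −N(−d₁) = -0.525981

price = 1.800122
Δ = -0.525981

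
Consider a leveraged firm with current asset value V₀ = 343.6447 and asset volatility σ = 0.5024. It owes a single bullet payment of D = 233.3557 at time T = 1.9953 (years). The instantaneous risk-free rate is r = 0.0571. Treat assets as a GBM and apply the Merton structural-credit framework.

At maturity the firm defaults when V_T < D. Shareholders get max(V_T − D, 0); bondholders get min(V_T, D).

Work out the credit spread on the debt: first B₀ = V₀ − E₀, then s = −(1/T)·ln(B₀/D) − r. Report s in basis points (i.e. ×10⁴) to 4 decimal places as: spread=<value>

Work the structural quantities from V₀ = 343.6447 against face 233.3557:
d₁ = [ln(V₀/D) + (r + σ²/2)T] / (σ√T)
   = [ln(343.6447/233.3557) + (0.0571 + 0.5·0.5024²)·1.9953] / (0.5024·√1.9953)
   = [0.387044 + 0.365744] / 0.709666 = 1.060765
d₂ = d₁ − σ√T = 1.060765 − 0.709666 = 0.351100
N(d₁) = 0.855602,  N(d₂) = 0.637243,  e^(−rT) = 0.892319
E₀ = V₀·N(d₁) − D·e^(−rT)·N(d₂)
   = 343.6447·0.855602 − 233.3557·0.892319·0.637243 = 161.331290
B₀ = V₀ − E₀ = 343.6447 − 161.331290 = 182.313410
spread = −(1/T)·ln(B₀/D) − r = −(1/1.9953)·ln(182.313410/233.3557) − 0.0571 = 0.06660905
in basis points: 0.06660905 × 10⁴ = 666.0905 bp

spread=666.0905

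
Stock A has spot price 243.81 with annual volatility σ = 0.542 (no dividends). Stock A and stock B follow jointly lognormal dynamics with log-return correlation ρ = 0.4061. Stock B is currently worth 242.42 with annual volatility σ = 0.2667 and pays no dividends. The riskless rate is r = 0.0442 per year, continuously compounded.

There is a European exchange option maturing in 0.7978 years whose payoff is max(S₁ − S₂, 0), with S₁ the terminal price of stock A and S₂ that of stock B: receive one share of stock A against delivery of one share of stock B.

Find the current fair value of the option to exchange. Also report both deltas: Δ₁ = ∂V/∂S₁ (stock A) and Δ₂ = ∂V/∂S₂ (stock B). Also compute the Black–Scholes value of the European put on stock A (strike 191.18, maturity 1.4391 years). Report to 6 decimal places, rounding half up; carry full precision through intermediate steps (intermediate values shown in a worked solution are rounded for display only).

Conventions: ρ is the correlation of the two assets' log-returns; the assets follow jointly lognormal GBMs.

exchange price = 43.443445
Δ1 = 0.592912
Δ2 = -0.417104
price(stock A put K=191.18) = 27.365409

σ_eff = √(σ₁² + σ₂² − 2ρσ₁σ₂) = √(0.542² + 0.2667² − 2·0.4061·0.542·0.2667) = 0.497482
d₁ = (ln(S₁/S₂) + (q₂ − q₁ + σ_eff²/2)T) / (σ_eff√T) = (ln(243.81/242.42) + (0.0 − 0.0 + 0.123744)·0.7978) / 0.444349 = 0.235042
d₂ = d₁ − σ_eff√T = 0.235042 − 0.444349 = -0.209307
N(d₁) = 0.592912,  N(d₂) = 0.417104
V = S₁·e^{−q₁T}·N(d₁) − S₂·e^{−q₂T}·N(d₂) = 144.557823 − 101.114378 = 43.443445
Δ₁ = e^{−q₁T}·N(d₁) = 0.592912;  Δ₂ = −e^{−q₂T}·N(d₂) = -0.417104
[vanilla: stock A put K=191.18]
σ√T = 0.542·√1.4391 = 0.650197
d₁ = (ln(S/K) + (r+σ²/2)T) / (σ√T) = (ln(243.81/191.18) + (0.0442+0.542²/2)·1.4391) / 0.650197 = (0.243174 + 0.274986) / 0.650197 = 0.796928
d₂ = d₁ − σ√T = 0.796928 − 0.650197 = 0.146731
e^{−rT} = 0.938373
N(−d₁) = 0.212746,  N(−d₂) = 0.441672
price = K·e^{−rT}·N(−d₂) − S·N(−d₁) = 79.235117 − 51.869708 = 27.365409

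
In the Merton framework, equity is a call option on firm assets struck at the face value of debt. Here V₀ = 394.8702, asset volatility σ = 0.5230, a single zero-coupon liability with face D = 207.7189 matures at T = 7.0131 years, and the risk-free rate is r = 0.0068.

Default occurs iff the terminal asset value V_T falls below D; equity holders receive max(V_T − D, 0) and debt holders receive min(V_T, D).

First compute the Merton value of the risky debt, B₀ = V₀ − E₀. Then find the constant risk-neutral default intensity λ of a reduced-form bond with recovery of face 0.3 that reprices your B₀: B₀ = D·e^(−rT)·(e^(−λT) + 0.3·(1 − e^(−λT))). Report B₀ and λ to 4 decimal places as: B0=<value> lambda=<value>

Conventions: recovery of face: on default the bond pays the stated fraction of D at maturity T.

B0=129.9204 lambda=0.0964

Work the structural quantities from V₀ = 394.8702 against face 207.7189:
d₁ = [ln(V₀/D) + (r + σ²/2)T] / (σ√T)
   = [ln(394.8702/207.7189) + (0.0068 + 0.5·0.5230²)·7.0131] / (0.5230·√7.0131)
   = [0.642371 + 1.006832] / 1.385022 = 1.190742
d₂ = d₁ − σ√T = 1.190742 − 1.385022 = -0.194280
N(d₁) = 0.883122,  N(d₂) = 0.422978,  e^(−rT) = 0.953430
E₀ = V₀·N(d₁) − D·e^(−rT)·N(d₂)
   = 394.8702·0.883122 − 207.7189·0.953430·0.422978 = 264.949849
B₀ = V₀ − E₀ = 394.8702 − 264.949849 = 129.920351
e^(−λT) = (B₀·e^(rT)/D − 0.3)/(1 − 0.3) = (129.9204·1.048844/207.7189 − 0.3)/0.7 = 0.50858999
λ = −ln(0.50858999)/7.0131 = 0.096407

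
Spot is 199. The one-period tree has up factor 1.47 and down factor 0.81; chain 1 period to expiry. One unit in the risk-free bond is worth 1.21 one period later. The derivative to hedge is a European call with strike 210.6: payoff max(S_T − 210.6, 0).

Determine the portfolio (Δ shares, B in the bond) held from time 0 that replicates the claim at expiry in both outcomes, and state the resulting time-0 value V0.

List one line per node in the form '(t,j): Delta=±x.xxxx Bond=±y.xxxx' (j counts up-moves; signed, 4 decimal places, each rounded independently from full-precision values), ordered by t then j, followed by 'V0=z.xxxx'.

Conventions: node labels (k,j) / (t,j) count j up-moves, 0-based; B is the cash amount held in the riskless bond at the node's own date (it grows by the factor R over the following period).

Risk-neutral probability p* = (R−d)/(u−d) = (1.21−0.81)/(1.47−0.81) = 0.6061.
Payoffs at expiry: V(1,0)=0.0000, V(1,1)=81.9300
(0,0): S=199.0000. Δ = (V_up−V_dn)/(S_up−S_dn) = (81.9300−0.0000)/(292.5300−161.1900) = 0.6238. V = [p*·81.9300 + (1−p*)·0.0000]/1.21 = 41.0368. B = V − Δ·S = -83.0995.
Check: Δ(0,0)·S0 + B(0,0) = 41.0368 = V0.

(0,0): Delta=0.6238 Bond=-83.0995
V0=41.0368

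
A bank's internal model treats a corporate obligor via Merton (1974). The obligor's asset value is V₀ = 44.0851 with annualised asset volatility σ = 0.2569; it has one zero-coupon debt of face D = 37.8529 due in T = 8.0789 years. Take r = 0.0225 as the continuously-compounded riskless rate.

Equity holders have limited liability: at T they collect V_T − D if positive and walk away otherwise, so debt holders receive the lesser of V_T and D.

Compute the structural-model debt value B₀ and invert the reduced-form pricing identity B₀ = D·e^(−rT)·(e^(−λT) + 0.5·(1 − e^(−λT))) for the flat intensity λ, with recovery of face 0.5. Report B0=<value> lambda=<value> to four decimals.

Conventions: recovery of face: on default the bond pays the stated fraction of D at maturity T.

Apply the equity-as-call identities (strike 37.8529, horizon 8.0789 years):
d₁ = [ln(V₀/D) + (r + σ²/2)T] / (σ√T)
   = [ln(44.0851/37.8529) + (0.0225 + 0.5·0.2569²)·8.0789] / (0.2569·√8.0789)
   = [0.152414 + 0.448369] / 0.730197 = 0.822769
d₂ = d₁ − σ√T = 0.822769 − 0.730197 = 0.092572
N(d₁) = 0.794680,  N(d₂) = 0.536878,  e^(−rT) = 0.833789
E₀ = V₀·N(d₁) − D·e^(−rT)·N(d₂)
   = 44.0851·0.794680 − 37.8529·0.833789·0.536878 = 18.088980
B₀ = V₀ − E₀ = 44.0851 − 18.088980 = 25.996120
e^(−λT) = (B₀·e^(rT)/D − 0.5)/(1 − 0.5) = (25.9961·1.199345/37.8529 − 0.5)/0.5 = 0.64733917
λ = −ln(0.64733917)/8.0789 = 0.053830

B0=25.9961 lambda=0.0538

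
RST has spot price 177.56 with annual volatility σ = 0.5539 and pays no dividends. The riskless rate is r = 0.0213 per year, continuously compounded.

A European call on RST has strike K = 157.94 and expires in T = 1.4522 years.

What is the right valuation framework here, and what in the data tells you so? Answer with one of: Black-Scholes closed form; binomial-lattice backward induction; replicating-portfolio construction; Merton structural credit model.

framework: Black-Scholes closed form

Key observation: everything needed for the exact continuous-time valuation of the European call on RST (strike 157.94) is given, and no feature rules the closed form out.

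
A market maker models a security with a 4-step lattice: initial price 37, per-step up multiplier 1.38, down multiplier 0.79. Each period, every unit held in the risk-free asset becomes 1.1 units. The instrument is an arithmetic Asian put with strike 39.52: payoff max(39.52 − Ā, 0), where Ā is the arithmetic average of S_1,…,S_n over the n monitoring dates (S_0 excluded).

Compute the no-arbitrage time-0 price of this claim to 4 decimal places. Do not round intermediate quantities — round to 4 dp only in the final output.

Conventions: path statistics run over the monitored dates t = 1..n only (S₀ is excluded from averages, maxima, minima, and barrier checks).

Set p* = 0.5254 (from d < R < u); the path-dependent value is the discounted p*-expectation over all price paths.
Enumerate all 2^4 = 16 price paths (U = up ×1.38, D = down ×0.79); each path with k up-moves has probability p*^k·(1−p*)^(4−k).
DDDD: Ā=21.2439, payoff=18.2761, prob=0.050725
UDDD: Ā=37.1096, payoff=2.4104, prob=0.056160
DUDD: Ā=31.6521, payoff=7.8679, prob=0.056160
UUDD: Ā=55.2911, payoff=0.0000, prob=0.062177
DDUD: Ā=27.3407, payoff=12.1793, prob=0.056160
UDUD: Ā=47.7597, payoff=0.0000, prob=0.062177
DUUD: Ā=42.3022, payoff=0.0000, prob=0.062177
UUUD: Ā=73.8950, payoff=0.0000, prob=0.068839
DDDU: Ā=23.9347, payoff=15.5853, prob=0.056160
UDDU: Ā=41.8099, payoff=0.0000, prob=0.062177
DUDU: Ā=36.3524, payoff=3.1676, prob=0.062177
UUDU: Ā=63.5017, payoff=0.0000, prob=0.068839
DDUU: Ā=32.0410, payoff=7.4790, prob=0.062177
UDUU: Ā=55.9704, payoff=0.0000, prob=0.068839
DUUU: Ā=50.5129, payoff=0.0000, prob=0.068839
UUUU: Ā=88.2377, payoff=0.0000, prob=0.076215
Price = Σ prob·payoff / R^4 = 3.725521 / 1.464100 = 2.5446

price = 2.5446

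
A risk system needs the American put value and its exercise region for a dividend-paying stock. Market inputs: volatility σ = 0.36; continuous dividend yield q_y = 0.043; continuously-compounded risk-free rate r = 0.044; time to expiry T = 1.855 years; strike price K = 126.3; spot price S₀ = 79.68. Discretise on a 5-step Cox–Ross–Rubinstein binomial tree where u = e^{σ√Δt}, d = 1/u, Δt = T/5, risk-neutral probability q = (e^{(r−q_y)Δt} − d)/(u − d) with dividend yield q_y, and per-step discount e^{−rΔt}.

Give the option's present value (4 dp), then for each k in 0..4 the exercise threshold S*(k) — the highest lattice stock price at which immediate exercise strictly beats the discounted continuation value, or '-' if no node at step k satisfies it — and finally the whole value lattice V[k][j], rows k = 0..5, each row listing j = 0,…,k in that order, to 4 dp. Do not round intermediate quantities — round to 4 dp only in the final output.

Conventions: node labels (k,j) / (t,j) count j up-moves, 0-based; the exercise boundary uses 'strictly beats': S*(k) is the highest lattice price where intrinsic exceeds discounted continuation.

price = 49.4386
boundary = - 63.9911 51.3913 63.9911 79.6800
tree:
49.4386
62.3089 35.2905
74.9087 47.9397 20.8951
85.0276 62.3089 31.8762 8.0387
93.1541 74.9087 46.6200 14.7555 0.0000
99.6805 85.0276 62.3089 27.0845 0.0000 0.0000

Δt=0.37100, u=1.24517, d=0.80310, q=0.44624, disc=e^(-rΔt)=0.98381
k=5 terminal: V=max(K-S,0) → 99.6805 85.0276 62.3089 27.0845 0.0000 0.0000
k=4: j=0 S=33.1459 intr=93.1541 cont=91.6337 V=93.1541[EX]; j=1 S=51.3913 intr=74.9087 cont=73.6771 V=74.9087[EX]; j=2 S=79.6800 intr=46.6200 cont=45.8361 V=46.6200[EX]; j=3 S=123.5405 intr=2.7595 cont=14.7555 V=14.7555[hold]; j=4 S=191.5443 intr=0.0000 cont=0.0000 V=0.0000[hold]  S*(4)=79.6800
k=3: j=0 S=41.2724 intr=85.0276 cont=83.6358 V=85.0276[EX]; j=1 S=63.9911 intr=62.3089 cont=61.2767 V=62.3089[EX]; j=2 S=99.2155 intr=27.0845 cont=31.8762 V=31.8762[hold]; j=3 S=153.8294 intr=0.0000 cont=8.0387 V=8.0387[hold]  S*(3)=63.9911
k=2: j=0 S=51.3913 intr=74.9087 cont=73.6771 V=74.9087[EX]; j=1 S=79.6800 intr=46.6200 cont=47.9397 V=47.9397[hold]; j=2 S=123.5405 intr=2.7595 cont=20.8951 V=20.8951[hold]  S*(2)=51.3913
k=1: j=0 S=63.9911 intr=62.3089 cont=61.8561 V=62.3089[EX]; j=1 S=99.2155 intr=27.0845 cont=35.2905 V=35.2905[hold]  S*(1)=63.9911
k=0: j=0 S=79.6800 intr=46.6200 cont=49.4386 V=49.4386[hold]  S*(0)=-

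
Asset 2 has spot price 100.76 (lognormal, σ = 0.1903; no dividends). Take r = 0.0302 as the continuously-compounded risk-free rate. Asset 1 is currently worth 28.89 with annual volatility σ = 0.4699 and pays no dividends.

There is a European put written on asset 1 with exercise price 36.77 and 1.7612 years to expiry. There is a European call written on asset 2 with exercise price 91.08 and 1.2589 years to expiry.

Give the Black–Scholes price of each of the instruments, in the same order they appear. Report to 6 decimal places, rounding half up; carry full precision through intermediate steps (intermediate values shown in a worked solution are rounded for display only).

[asset 1 put K=36.77]
σ√T = 0.4699·√1.7612 = 0.623605
d₁ = (ln(S/K) + (r+σ²/2)T) / (σ√T) = (ln(28.89/36.77) + (0.0302+0.4699²/2)·1.7612) / 0.623605 = (-0.241187 + 0.247630) / 0.623605 = 0.010332
d₂ = d₁ − σ√T = 0.010332 − 0.623605 = -0.613273
e^{−rT} = 0.948202
N(−d₁) = 0.495878,  N(−d₂) = 0.730152
price = K·e^{−rT}·N(−d₂) − S·N(−d₁) = 25.457023 − 14.325919 = 11.131104
[asset 2 call K=91.08]
σ√T = 0.1903·√1.2589 = 0.213518
d₁ = (ln(S/K) + (r+σ²/2)T) / (σ√T) = (ln(100.76/91.08) + (0.0302+0.1903²/2)·1.2589) / 0.213518 = (0.101003 + 0.060814) / 0.213518 = 0.757861
d₂ = d₁ − σ√T = 0.757861 − 0.213518 = 0.544343
e^{−rT} = 0.962695
N(d₁) = 0.775733,  N(d₂) = 0.706897
price = S·N(d₁) − K·e^{−rT}·N(d₂) = 78.162849 − 61.982345 = 16.180504

price(asset 1 put K=36.77) = 11.131104
price(asset 2 call K=91.08) = 16.180504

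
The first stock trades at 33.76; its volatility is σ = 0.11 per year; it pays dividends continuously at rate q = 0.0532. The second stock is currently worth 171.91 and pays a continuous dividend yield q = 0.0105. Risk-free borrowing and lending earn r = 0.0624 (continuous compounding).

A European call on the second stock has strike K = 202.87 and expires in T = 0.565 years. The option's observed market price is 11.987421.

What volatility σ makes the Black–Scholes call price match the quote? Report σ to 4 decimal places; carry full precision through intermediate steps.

At σ = 0.4073 the Black–Scholes value reproduces the quote:
σ√T = 0.4073·√0.565 = 0.306153
d₁ = (ln(S/K) + (r−q+σ²/2)T) / (σ√T) = (ln(171.91/202.87) + (0.0624−0.0105+0.4073²/2)·0.565) / 0.306153 = (-0.165594 + 0.076188) / 0.306153 = -0.292030
d₂ = d₁ − σ√T = -0.292030 − 0.306153 = -0.598183
e^{−rT} = 0.965358
e^{−qT} = 0.994085
N(d₁) = 0.385132,  N(d₂) = 0.274859
V = S·e^{−qT}·N(d₁) − K·e^{−rT}·N(d₂) = 65.816387 − 53.828965 = 11.987421 (the quoted price), and the Black–Scholes price is strictly increasing in σ, so σ is unique

sigma = 0.4073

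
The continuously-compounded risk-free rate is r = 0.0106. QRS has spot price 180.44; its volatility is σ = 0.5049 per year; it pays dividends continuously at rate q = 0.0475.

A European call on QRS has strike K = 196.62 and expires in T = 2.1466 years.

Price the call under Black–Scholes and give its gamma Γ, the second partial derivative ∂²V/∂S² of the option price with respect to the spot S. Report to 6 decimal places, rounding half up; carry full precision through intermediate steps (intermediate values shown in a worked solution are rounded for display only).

price = 37.819740
Γ = 0.002670

σ√T = 0.5049·√2.1466 = 0.739743
d₁ = (ln(S/K) + (r−q+σ²/2)T) / (σ√T) = (ln(180.44/196.62) + (0.0106−0.0475+0.5049²/2)·2.1466) / 0.739743 = (-0.085875 + 0.194400) / 0.739743 = 0.146707
d₂ = d₁ − σ√T = 0.146707 − 0.739743 = -0.593036
e^{−rT} = 0.977503
e^{−qT} = 0.903063
N(d₁) = 0.558319,  N(d₂) = 0.276579
Call price V = S·e^{−qT}·N(d₁) − K·e^{−rT}·N(d₂) = 90.977219 − 53.157479 = 37.819740
φ(d₁) = (1/√(2π))·e^{−d₁²/2} = 0.394672
Γ = e^{−qT}·φ(d₁) / (S·σ·√T) = 0.002670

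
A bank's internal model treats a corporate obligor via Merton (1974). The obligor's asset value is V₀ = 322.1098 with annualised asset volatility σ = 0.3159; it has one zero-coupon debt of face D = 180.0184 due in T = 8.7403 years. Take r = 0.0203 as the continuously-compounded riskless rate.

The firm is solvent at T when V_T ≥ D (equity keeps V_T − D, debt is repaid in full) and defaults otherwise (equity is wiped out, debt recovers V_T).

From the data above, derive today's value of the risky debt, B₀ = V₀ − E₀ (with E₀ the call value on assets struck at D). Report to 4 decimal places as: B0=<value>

B0=128.0795

Equity is a call on the firm's assets struck at D = 180.0184:
d₁ = [ln(V₀/D) + (r + σ²/2)T] / (σ√T)
   = [ln(322.1098/180.0184) + (0.0203 + 0.5·0.3159²)·8.7403] / (0.3159·√8.7403)
   = [0.581833 + 0.613538] / 0.933927 = 1.279941
d₂ = d₁ − σ√T = 1.279941 − 0.933927 = 0.346014
N(d₁) = 0.899717,  N(d₂) = 0.635334,  e^(−rT) = 0.837421
E₀ = V₀·N(d₁) − D·e^(−rT)·N(d₂)
   = 322.1098·0.899717 − 180.0184·0.837421·0.635334 = 194.030299
B₀ = V₀ − E₀ = 322.1098 − 194.030299 = 128.079501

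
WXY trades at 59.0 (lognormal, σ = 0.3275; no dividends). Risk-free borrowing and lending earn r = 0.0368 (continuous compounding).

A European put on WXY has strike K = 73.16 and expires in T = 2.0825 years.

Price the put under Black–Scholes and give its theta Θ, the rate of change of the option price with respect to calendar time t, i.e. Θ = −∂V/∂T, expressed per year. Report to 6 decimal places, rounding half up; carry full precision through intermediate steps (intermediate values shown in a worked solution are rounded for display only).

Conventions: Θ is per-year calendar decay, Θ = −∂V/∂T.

σ√T = 0.3275·√2.0825 = 0.472611
d₁ = (ln(S/K) + (r+σ²/2)T) / (σ√T) = (ln(59.0/73.16) + (0.0368+0.3275²/2)·2.0825) / 0.472611 = (-0.215111 + 0.188317) / 0.472611 = -0.056695
d₂ = d₁ − σ√T = -0.056695 − 0.472611 = -0.529306
e^{−rT} = 0.926227
N(−d₁) = 0.522606,  N(−d₂) = 0.701703
Put price V = K·e^{−rT}·N(−d₂) − S·N(−d₁) = 47.549367 − 30.833756 = 16.715612
φ(d₁) = (1/√(2π))·e^{−d₁²/2} = 0.398302
Θ = −S·φ(d₁)·σ/(2√T) + r·K·e^{−rT}·N(−d₂) = −2.666569 + 1.749817 = -0.916753

price = 16.715612
Θ = -0.916753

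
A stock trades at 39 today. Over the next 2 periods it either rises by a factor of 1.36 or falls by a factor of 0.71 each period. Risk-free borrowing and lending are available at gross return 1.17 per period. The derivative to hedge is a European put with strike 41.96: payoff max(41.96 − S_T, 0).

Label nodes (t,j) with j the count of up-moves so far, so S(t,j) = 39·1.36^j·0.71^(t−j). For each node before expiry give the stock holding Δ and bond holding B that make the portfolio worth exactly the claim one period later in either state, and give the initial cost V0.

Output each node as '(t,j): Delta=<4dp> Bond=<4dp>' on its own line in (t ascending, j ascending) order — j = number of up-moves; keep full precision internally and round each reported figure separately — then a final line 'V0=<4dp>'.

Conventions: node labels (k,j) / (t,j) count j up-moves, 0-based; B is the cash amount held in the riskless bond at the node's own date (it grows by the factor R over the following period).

The replicating-portfolio and risk-neutral prices coincide; use p* = (1.17−0.71)/(1.36−0.71) = 0.7077 for the latter.
Payoffs at expiry: V(2,0)=22.3001, V(2,1)=4.3016, V(2,2)=0.0000
  t=1,j=0: stock 27.6900 → up 37.6584 (V=4.3016), down 19.6599 (V=22.3001). Price 8.1732; hedge Δ=-1.0000, bond B=35.8632.
  t=1,j=1: stock 53.0400 → up 72.1344 (V=0.0000), down 37.6584 (V=4.3016). Price 1.0747; hedge Δ=-0.1248, bond B=7.6925.
  t=0,j=0: stock 39.0000 → up 53.0400 (V=1.0747), down 27.6900 (V=8.1732). Price 2.6920; hedge Δ=-0.2800, bond B=13.6129.
Sanity check at the root: Δ(0,0)·S0 + B(0,0) reproduces V0 = 2.6920.

(0,0): Delta=-0.2800 Bond=13.6129
(1,0): Delta=-1.0000 Bond=35.8632
(1,1): Delta=-0.1248 Bond=7.6925
V0=2.6920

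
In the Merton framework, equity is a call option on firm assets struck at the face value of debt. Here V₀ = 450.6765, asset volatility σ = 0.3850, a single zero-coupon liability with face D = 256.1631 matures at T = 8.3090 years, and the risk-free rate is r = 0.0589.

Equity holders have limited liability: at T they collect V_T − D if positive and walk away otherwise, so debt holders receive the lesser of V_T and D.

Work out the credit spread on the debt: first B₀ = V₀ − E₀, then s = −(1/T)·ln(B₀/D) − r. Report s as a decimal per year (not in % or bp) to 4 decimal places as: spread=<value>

With assets at 450.6765 and a single debt payment of 256.1631 at 8.3090 years:
d₁ = [ln(V₀/D) + (r + σ²/2)T] / (σ√T)
   = [ln(450.6765/256.1631) + (0.0589 + 0.5·0.3850²)·8.3090] / (0.3850·√8.3090)
   = [0.564935 + 1.105201] / 1.109775 = 1.504932
d₂ = d₁ − σ√T = 1.504932 − 1.109775 = 0.395156
N(d₁) = 0.933829,  N(d₂) = 0.653636,  e^(−rT) = 0.612994
E₀ = V₀·N(d₁) − D·e^(−rT)·N(d₂)
   = 450.6765·0.933829 − 256.1631·0.612994·0.653636 = 318.216694
B₀ = V₀ − E₀ = 450.6765 − 318.216694 = 132.459806
spread = −(1/T)·ln(B₀/D) − r = −(1/8.3090)·ln(132.459806/256.1631) − 0.0589 = 0.02047599

spread=0.0205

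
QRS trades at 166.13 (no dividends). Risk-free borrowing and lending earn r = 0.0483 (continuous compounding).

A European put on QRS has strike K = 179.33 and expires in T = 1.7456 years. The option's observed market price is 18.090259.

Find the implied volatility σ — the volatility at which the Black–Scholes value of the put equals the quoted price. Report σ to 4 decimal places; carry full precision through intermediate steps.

sigma = 0.2155

At σ = 0.2155 the Black–Scholes value reproduces the quote:
σ√T = 0.2155·√1.7456 = 0.284721
d₁ = (ln(S/K) + (r+σ²/2)T) / (σ√T) = (ln(166.13/179.33) + (0.0483+0.2155²/2)·1.7456) / 0.284721 = (-0.076457 + 0.124846) / 0.284721 = 0.169950
d₂ = d₁ − σ√T = 0.169950 − 0.284721 = -0.114771
e^{−rT} = 0.919144
N(−d₁) = 0.432525,  N(−d₂) = 0.545687
V = K·e^{−rT}·N(−d₂) − S·N(−d₁) = 89.945567 − 71.855308 = 18.090259 (equal to the quote); since ∂V/∂σ > 0 for all σ, the implied volatility is unique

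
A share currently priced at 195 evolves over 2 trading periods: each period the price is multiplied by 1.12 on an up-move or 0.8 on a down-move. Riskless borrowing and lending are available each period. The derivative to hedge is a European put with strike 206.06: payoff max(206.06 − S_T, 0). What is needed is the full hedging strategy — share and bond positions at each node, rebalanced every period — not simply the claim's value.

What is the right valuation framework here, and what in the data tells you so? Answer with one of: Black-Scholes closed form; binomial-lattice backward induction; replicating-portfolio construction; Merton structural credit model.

Key observation: the task asks for the hedge itself — share and bond holdings at every node of the 2-period tree on spot 195 with factors 1.12/0.8 — which is exactly what the replicating-portfolio construction produces.

framework: replicating-portfolio construction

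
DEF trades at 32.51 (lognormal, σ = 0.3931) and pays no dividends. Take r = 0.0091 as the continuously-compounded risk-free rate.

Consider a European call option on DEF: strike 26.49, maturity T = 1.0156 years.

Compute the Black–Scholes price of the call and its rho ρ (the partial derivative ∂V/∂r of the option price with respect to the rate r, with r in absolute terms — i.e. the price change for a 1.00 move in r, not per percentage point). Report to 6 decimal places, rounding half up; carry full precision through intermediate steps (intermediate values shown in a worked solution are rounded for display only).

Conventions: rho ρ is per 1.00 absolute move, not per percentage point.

price = 8.390307
ρ = 16.896803

σ√T = 0.3931·√1.0156 = 0.396154
d₁ = (ln(S/K) + (r+σ²/2)T) / (σ√T) = (ln(32.51/26.49) + (0.0091+0.3931²/2)·1.0156) / 0.396154 = (0.204780 + 0.087711) / 0.396154 = 0.738327
d₂ = d₁ − σ√T = 0.738327 − 0.396154 = 0.342173
e^{−rT} = 0.990801
N(d₁) = 0.769842,  N(d₂) = 0.633890
Call price V = S·N(d₁) − K·e^{−rT}·N(d₂) = 25.027569 − 16.637262 = 8.390307
ρ = K·T·e^{−rT}·N(d₂) = 16.896803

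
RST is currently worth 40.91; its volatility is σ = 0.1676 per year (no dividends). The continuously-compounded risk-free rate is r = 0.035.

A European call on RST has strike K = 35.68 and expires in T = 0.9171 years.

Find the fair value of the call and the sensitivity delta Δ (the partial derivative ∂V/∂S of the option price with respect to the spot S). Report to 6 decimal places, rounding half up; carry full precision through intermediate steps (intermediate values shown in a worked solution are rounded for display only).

price = 6.810878
Δ = 0.871280

σ√T = 0.1676·√0.9171 = 0.160503
d₁ = (ln(S/K) + (r+σ²/2)T) / (σ√T) = (ln(40.91/35.68) + (0.035+0.1676²/2)·0.9171) / 0.160503 = (0.136784 + 0.044979) / 0.160503 = 1.132462
d₂ = d₁ − σ√T = 1.132462 − 0.160503 = 0.971960
e^{−rT} = 0.968411
N(d₁) = 0.871280,  N(d₂) = 0.834465
Call price V = S·N(d₁) − K·e^{−rT}·N(d₂) = 35.644063 − 28.833185 = 6.810878
Δ = N(d₁) = 0.871280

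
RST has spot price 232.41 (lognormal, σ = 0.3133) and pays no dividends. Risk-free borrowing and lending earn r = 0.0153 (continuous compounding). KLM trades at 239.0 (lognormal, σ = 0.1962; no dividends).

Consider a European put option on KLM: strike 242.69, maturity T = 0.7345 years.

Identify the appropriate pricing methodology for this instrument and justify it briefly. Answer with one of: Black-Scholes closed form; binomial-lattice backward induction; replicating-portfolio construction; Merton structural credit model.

Key observation: a European-exercise option on KLM struck at 242.69 — a GBM underlying with constant parameters — admits an analytic price: the data contain no early exercise, no discrete tree, no debt structure.

framework: Black-Scholes closed form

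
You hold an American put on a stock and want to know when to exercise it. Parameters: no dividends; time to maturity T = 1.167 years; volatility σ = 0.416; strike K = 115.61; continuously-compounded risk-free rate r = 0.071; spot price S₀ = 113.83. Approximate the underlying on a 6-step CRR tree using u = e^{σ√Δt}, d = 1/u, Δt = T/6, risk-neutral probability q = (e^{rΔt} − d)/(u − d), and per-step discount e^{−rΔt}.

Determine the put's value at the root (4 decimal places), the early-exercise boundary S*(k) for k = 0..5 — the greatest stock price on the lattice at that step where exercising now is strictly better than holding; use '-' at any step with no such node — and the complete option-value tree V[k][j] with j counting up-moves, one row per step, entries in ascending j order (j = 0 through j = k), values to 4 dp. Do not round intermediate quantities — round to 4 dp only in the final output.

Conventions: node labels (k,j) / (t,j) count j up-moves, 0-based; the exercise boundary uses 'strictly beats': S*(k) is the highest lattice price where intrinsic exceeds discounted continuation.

price = 17.0309
boundary = - - 78.8680 65.6483 78.8680 94.7499
tree:
17.0309
25.5063 8.7593
36.7420 14.6237 2.9505
49.9617 23.6925 5.6714 0.2240
60.9656 36.7420 10.8854 0.4469 0.0000
70.1251 49.9617 20.8601 0.8919 0.0000 0.0000
77.7492 60.9656 36.7420 1.7800 0.0000 0.0000 0.0000

Δt=0.19450, u=1.20137, d=0.83238, q=0.49195, disc=e^(-rΔt)=0.98629
k=6 terminal: V=max(K-S,0) → 77.7492 60.9656 36.7420 1.7800 0.0000 0.0000 0.0000
k=5: j=0 S=45.4849 intr=70.1251 cont=68.5395 V=70.1251[EX]; j=1 S=65.6483 intr=49.9617 cont=48.3762 V=49.9617[EX]; j=2 S=94.7499 intr=20.8601 cont=19.2745 V=20.8601[EX]; j=3 S=136.7523 intr=0.0000 cont=0.8919 V=0.8919[hold]; j=4 S=197.3741 intr=0.0000 cont=0.0000 V=0.0000[hold]; j=5 S=284.8694 intr=0.0000 cont=0.0000 V=0.0000[hold]  S*(5)=94.7499
k=4: j=0 S=54.6444 intr=60.9656 cont=59.3801 V=60.9656[EX]; j=1 S=78.8680 intr=36.7420 cont=35.1564 V=36.7420[EX]; j=2 S=113.8300 intr=1.7800 cont=10.8854 V=10.8854[hold]; j=3 S=164.2905 intr=0.0000 cont=0.4469 V=0.4469[hold]; j=4 S=237.1199 intr=0.0000 cont=0.0000 V=0.0000[hold]  S*(4)=78.8680
k=3: j=0 S=65.6483 intr=49.9617 cont=48.3762 V=49.9617[EX]; j=1 S=94.7499 intr=20.8601 cont=23.6925 V=23.6925[hold]; j=2 S=136.7523 intr=0.0000 cont=5.6714 V=5.6714[hold]; j=3 S=197.3741 intr=0.0000 cont=0.2240 V=0.2240[hold]  S*(3)=65.6483
k=2: j=0 S=78.8680 intr=36.7420 cont=36.5307 V=36.7420[EX]; j=1 S=113.8300 intr=1.7800 cont=14.6237 V=14.6237[hold]; j=2 S=164.2905 intr=0.0000 cont=2.9505 V=2.9505[hold]  S*(2)=78.8680
k=1: j=0 S=94.7499 intr=20.8601 cont=25.5063 V=25.5063[hold]; j=1 S=136.7523 intr=0.0000 cont=8.7593 V=8.7593[hold]  S*(1)=-
k=0: j=0 S=113.8300 intr=1.7800 cont=17.0309 V=17.0309[hold]  S*(0)=-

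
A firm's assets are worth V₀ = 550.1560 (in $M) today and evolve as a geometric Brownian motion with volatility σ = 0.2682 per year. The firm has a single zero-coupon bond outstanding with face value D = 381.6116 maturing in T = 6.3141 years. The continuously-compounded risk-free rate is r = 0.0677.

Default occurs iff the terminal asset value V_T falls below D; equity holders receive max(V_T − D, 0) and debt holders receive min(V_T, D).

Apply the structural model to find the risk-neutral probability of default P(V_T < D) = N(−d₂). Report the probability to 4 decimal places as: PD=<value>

Equity is a call on the firm's assets struck at D = 381.6116:
d₁ = [ln(V₀/D) + (r + σ²/2)T] / (σ√T)
   = [ln(550.1560/381.6116) + (0.0677 + 0.5·0.2682²)·6.3141] / (0.2682·√6.3141)
   = [0.365799 + 0.654555] / 0.673930 = 1.514036
d₂ = d₁ − σ√T = 1.514036 − 0.673930 = 0.840106
risk-neutral PD = N(−d₂) = N(-0.840106) = 0.200424

PD=0.2004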